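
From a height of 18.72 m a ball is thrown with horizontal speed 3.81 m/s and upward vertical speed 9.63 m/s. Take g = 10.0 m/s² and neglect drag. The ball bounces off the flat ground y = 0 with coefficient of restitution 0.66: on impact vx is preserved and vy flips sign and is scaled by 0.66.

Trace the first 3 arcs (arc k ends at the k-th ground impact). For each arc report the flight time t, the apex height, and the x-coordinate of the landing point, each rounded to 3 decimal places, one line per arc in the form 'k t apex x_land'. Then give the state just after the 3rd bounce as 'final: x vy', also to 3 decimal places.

Arc 1: start y=18.720, vy=9.630 → t=3.124, apex=23.357, x_land=11.904, impact vy=-21.613
  bounce: vy ← 0.66·21.613 = 14.265
Arc 2: start y=0.000, vy=14.265 → t=2.853, apex=10.174, x_land=22.774, impact vy=-14.265
  bounce: vy ← 0.66·14.265 = 9.415
Arc 3: start y=0.000, vy=9.415 → t=1.883, apex=4.432, x_land=29.948, impact vy=-9.415
  bounce: vy ← 0.66·9.415 = 6.214

1 3.124 23.357 11.904
2 2.853 10.174 22.774
3 1.883 4.432 29.948
final: 29.948 6.214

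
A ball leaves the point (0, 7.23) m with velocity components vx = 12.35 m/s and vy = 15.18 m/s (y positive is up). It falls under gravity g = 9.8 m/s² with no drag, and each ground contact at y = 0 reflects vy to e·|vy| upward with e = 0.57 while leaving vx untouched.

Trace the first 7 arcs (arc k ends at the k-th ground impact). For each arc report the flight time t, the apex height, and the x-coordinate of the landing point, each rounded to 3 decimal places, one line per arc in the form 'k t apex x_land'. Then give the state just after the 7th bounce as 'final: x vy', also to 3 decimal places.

1 3.517 18.987 43.440
2 2.244 6.169 71.154
3 1.279 2.004 86.951
4 0.729 0.651 95.956
5 0.416 0.212 101.088
6 0.237 0.069 104.014
7 0.135 0.022 105.681
final: 105.681 0.377

Arc 1: start y=7.230, vy=15.180 → t=3.517, apex=18.987, x_land=43.440, impact vy=-19.291
  bounce: vy ← 0.57·19.291 = 10.996
Arc 2: start y=0.000, vy=10.996 → t=2.244, apex=6.169, x_land=71.154, impact vy=-10.996
  bounce: vy ← 0.57·10.996 = 6.268
Arc 3: start y=0.000, vy=6.268 → t=1.279, apex=2.004, x_land=86.951, impact vy=-6.268
  bounce: vy ← 0.57·6.268 = 3.573
Arc 4: start y=0.000, vy=3.573 → t=0.729, apex=0.651, x_land=95.956, impact vy=-3.573
  bounce: vy ← 0.57·3.573 = 2.036
Arc 5: start y=0.000, vy=2.036 → t=0.416, apex=0.212, x_land=101.088, impact vy=-2.036
  bounce: vy ← 0.57·2.036 = 1.161
Arc 6: start y=0.000, vy=1.161 → t=0.237, apex=0.069, x_land=104.014, impact vy=-1.161
  bounce: vy ← 0.57·1.161 = 0.662
Arc 7: start y=0.000, vy=0.662 → t=0.135, apex=0.022, x_land=105.681, impact vy=-0.662
  bounce: vy ← 0.57·0.662 = 0.377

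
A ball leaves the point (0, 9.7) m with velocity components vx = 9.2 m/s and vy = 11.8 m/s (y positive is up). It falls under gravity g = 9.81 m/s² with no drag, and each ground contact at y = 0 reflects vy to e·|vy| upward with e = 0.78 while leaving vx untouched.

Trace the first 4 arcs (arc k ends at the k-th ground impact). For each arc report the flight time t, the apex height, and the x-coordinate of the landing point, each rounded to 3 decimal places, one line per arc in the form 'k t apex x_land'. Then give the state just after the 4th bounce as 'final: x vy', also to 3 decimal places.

1 3.053 16.797 28.091
2 2.887 10.219 54.650
3 2.252 6.217 75.366
4 1.756 3.783 91.524
final: 91.524 6.720

Arc 1: start y=9.700, vy=11.800 → t=3.053, apex=16.797, x_land=28.091, impact vy=-18.154
  bounce: vy ← 0.78·18.154 = 14.160
Arc 2: start y=0.000, vy=14.160 → t=2.887, apex=10.219, x_land=54.650, impact vy=-14.160
  bounce: vy ← 0.78·14.160 = 11.045
Arc 3: start y=0.000, vy=11.045 → t=2.252, apex=6.217, x_land=75.366, impact vy=-11.045
  bounce: vy ← 0.78·11.045 = 8.615
Arc 4: start y=0.000, vy=8.615 → t=1.756, apex=3.783, x_land=91.524, impact vy=-8.615
  bounce: vy ← 0.78·8.615 = 6.720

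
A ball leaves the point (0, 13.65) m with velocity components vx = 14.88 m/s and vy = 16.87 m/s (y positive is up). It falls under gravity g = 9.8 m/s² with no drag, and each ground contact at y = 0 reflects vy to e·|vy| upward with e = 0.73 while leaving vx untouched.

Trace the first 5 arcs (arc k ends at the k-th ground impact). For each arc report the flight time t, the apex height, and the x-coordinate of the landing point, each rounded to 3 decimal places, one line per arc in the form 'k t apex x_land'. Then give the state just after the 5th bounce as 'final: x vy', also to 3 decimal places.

1 4.119 28.170 61.293
2 3.501 15.012 113.383
3 2.555 8.000 151.408
4 1.866 4.263 179.167
5 1.362 2.272 199.431
final: 199.431 4.871

Arc 1: start y=13.650, vy=16.870 → t=4.119, apex=28.170, x_land=61.293, impact vy=-23.498
  bounce: vy ← 0.73·23.498 = 17.153
Arc 2: start y=0.000, vy=17.153 → t=3.501, apex=15.012, x_land=113.383, impact vy=-17.153
  bounce: vy ← 0.73·17.153 = 12.522
Arc 3: start y=0.000, vy=12.522 → t=2.555, apex=8.000, x_land=151.408, impact vy=-12.522
  bounce: vy ← 0.73·12.522 = 9.141
Arc 4: start y=0.000, vy=9.141 → t=1.866, apex=4.263, x_land=179.167, impact vy=-9.141
  bounce: vy ← 0.73·9.141 = 6.673
Arc 5: start y=0.000, vy=6.673 → t=1.362, apex=2.272, x_land=199.431, impact vy=-6.673
  bounce: vy ← 0.73·6.673 = 4.871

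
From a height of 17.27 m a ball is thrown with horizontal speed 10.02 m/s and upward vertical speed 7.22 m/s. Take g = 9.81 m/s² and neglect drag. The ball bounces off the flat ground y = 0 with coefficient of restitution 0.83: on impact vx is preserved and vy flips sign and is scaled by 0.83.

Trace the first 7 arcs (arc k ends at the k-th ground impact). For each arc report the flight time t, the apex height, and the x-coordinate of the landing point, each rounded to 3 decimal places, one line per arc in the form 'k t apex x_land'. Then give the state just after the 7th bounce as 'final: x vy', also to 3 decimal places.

Arc 1: start y=17.270, vy=7.220 → t=2.752, apex=19.927, x_land=27.571, impact vy=-19.773
  bounce: vy ← 0.83·19.773 = 16.411
Arc 2: start y=0.000, vy=16.411 → t=3.346, apex=13.728, x_land=61.096, impact vy=-16.411
  bounce: vy ← 0.83·16.411 = 13.622
Arc 3: start y=0.000, vy=13.622 → t=2.777, apex=9.457, x_land=88.922, impact vy=-13.622
  bounce: vy ← 0.83·13.622 = 11.306
Arc 4: start y=0.000, vy=11.306 → t=2.305, apex=6.515, x_land=112.018, impact vy=-11.306
  bounce: vy ← 0.83·11.306 = 9.384
Arc 5: start y=0.000, vy=9.384 → t=1.913, apex=4.488, x_land=131.188, impact vy=-9.384
  bounce: vy ← 0.83·9.384 = 7.789
Arc 6: start y=0.000, vy=7.789 → t=1.588, apex=3.092, x_land=147.098, impact vy=-7.789
  bounce: vy ← 0.83·7.789 = 6.465
Arc 7: start y=0.000, vy=6.465 → t=1.318, apex=2.130, x_land=160.304, impact vy=-6.465
  bounce: vy ← 0.83·6.465 = 5.366

1 2.752 19.927 27.571
2 3.346 13.728 61.096
3 2.777 9.457 88.922
4 2.305 6.515 112.018
5 1.913 4.488 131.188
6 1.588 3.092 147.098
7 1.318 2.130 160.304
final: 160.304 5.366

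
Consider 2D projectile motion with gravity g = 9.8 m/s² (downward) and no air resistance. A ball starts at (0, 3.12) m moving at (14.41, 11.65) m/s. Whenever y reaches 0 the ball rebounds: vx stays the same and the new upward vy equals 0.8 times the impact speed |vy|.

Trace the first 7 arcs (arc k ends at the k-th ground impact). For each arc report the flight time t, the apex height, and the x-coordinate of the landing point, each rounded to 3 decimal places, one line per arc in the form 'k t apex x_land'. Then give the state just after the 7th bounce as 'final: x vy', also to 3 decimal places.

1 2.621 10.045 37.762
2 2.291 6.429 70.772
3 1.833 4.114 97.181
4 1.466 2.633 118.308
5 1.173 1.685 135.209
6 0.938 1.079 148.730
7 0.751 0.690 159.547
final: 159.547 2.943

Arc 1: start y=3.120, vy=11.650 → t=2.621, apex=10.045, x_land=37.762, impact vy=-14.031
  bounce: vy ← 0.8·14.031 = 11.225
Arc 2: start y=0.000, vy=11.225 → t=2.291, apex=6.429, x_land=70.772, impact vy=-11.225
  bounce: vy ← 0.8·11.225 = 8.980
Arc 3: start y=0.000, vy=8.980 → t=1.833, apex=4.114, x_land=97.181, impact vy=-8.980
  bounce: vy ← 0.8·8.980 = 7.184
Arc 4: start y=0.000, vy=7.184 → t=1.466, apex=2.633, x_land=118.308, impact vy=-7.184
  bounce: vy ← 0.8·7.184 = 5.747
Arc 5: start y=0.000, vy=5.747 → t=1.173, apex=1.685, x_land=135.209, impact vy=-5.747
  bounce: vy ← 0.8·5.747 = 4.598
Arc 6: start y=0.000, vy=4.598 → t=0.938, apex=1.079, x_land=148.730, impact vy=-4.598
  bounce: vy ← 0.8·4.598 = 3.678
Arc 7: start y=0.000, vy=3.678 → t=0.751, apex=0.690, x_land=159.547, impact vy=-3.678
  bounce: vy ← 0.8·3.678 = 2.943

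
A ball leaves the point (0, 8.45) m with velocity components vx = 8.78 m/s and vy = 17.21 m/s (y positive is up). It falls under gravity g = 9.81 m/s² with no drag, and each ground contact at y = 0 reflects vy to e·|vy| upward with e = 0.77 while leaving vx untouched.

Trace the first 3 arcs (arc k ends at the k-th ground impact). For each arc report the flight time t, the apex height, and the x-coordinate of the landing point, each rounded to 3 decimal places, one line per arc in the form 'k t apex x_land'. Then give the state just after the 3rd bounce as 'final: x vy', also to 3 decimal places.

Arc 1: start y=8.450, vy=17.210 → t=3.945, apex=23.546, x_land=34.640, impact vy=-21.494
  bounce: vy ← 0.77·21.494 = 16.550
Arc 2: start y=0.000, vy=16.550 → t=3.374, apex=13.960, x_land=64.265, impact vy=-16.550
  bounce: vy ← 0.77·16.550 = 12.744
Arc 3: start y=0.000, vy=12.744 → t=2.598, apex=8.277, x_land=87.076, impact vy=-12.744
  bounce: vy ← 0.77·12.744 = 9.813

1 3.945 23.546 34.640
2 3.374 13.960 64.265
3 2.598 8.277 87.076
final: 87.076 9.813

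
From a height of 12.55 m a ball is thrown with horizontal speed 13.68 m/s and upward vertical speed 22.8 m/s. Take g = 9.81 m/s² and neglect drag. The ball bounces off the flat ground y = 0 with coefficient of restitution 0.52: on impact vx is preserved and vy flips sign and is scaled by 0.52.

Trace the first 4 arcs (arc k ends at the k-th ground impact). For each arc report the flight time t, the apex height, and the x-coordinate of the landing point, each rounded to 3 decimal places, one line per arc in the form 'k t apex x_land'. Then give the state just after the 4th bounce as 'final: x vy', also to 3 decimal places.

1 5.146 39.045 70.391
2 2.934 10.558 110.532
3 1.526 2.855 131.405
4 0.793 0.772 142.259
final: 142.259 2.024

Arc 1: start y=12.550, vy=22.800 → t=5.146, apex=39.045, x_land=70.391, impact vy=-27.678
  bounce: vy ← 0.52·27.678 = 14.393
Arc 2: start y=0.000, vy=14.393 → t=2.934, apex=10.558, x_land=110.532, impact vy=-14.393
  bounce: vy ← 0.52·14.393 = 7.484
Arc 3: start y=0.000, vy=7.484 → t=1.526, apex=2.855, x_land=131.405, impact vy=-7.484
  bounce: vy ← 0.52·7.484 = 3.892
Arc 4: start y=0.000, vy=3.892 → t=0.793, apex=0.772, x_land=142.259, impact vy=-3.892
  bounce: vy ← 0.52·3.892 = 2.024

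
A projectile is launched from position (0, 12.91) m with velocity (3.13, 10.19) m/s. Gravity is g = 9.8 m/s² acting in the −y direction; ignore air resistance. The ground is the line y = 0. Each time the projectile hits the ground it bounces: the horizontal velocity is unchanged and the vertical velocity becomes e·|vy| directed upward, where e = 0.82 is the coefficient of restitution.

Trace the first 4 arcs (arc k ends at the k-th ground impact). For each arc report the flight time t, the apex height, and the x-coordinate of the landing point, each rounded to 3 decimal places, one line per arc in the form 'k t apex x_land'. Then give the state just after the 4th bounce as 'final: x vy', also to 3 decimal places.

Arc 1: start y=12.910, vy=10.190 → t=2.967, apex=18.208, x_land=9.288, impact vy=-18.891
  bounce: vy ← 0.82·18.891 = 15.491
Arc 2: start y=0.000, vy=15.491 → t=3.161, apex=12.243, x_land=19.183, impact vy=-15.491
  bounce: vy ← 0.82·15.491 = 12.702
Arc 3: start y=0.000, vy=12.702 → t=2.592, apex=8.232, x_land=27.297, impact vy=-12.702
  bounce: vy ← 0.82·12.702 = 10.416
Arc 4: start y=0.000, vy=10.416 → t=2.126, apex=5.535, x_land=33.951, impact vy=-10.416
  bounce: vy ← 0.82·10.416 = 8.541

1 2.967 18.208 9.288
2 3.161 12.243 19.183
3 2.592 8.232 27.297
4 2.126 5.535 33.951
final: 33.951 8.541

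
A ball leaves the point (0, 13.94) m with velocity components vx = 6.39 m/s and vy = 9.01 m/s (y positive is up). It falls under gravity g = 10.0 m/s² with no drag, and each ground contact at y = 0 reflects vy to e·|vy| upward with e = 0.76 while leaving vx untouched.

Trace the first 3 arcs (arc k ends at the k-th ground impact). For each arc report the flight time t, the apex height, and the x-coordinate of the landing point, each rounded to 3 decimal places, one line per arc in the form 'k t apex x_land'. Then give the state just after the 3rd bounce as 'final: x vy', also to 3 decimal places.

Arc 1: start y=13.940, vy=9.010 → t=2.798, apex=17.999, x_land=17.881, impact vy=-18.973
  bounce: vy ← 0.76·18.973 = 14.420
Arc 2: start y=0.000, vy=14.420 → t=2.884, apex=10.396, x_land=36.309, impact vy=-14.420
  bounce: vy ← 0.76·14.420 = 10.959
Arc 3: start y=0.000, vy=10.959 → t=2.192, apex=6.005, x_land=50.315, impact vy=-10.959
  bounce: vy ← 0.76·10.959 = 8.329

1 2.798 17.999 17.881
2 2.884 10.396 36.309
3 2.192 6.005 50.315
final: 50.315 8.329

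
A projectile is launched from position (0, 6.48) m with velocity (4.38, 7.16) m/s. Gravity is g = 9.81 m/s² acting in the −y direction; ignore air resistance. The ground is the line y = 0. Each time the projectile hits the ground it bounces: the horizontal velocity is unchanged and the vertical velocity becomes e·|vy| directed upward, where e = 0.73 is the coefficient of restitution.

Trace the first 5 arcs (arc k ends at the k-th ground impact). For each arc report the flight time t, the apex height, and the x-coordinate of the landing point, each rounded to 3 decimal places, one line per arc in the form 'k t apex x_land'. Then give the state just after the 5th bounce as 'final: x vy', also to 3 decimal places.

1 2.091 9.093 9.160
2 1.988 4.846 17.867
3 1.451 2.582 24.223
4 1.059 1.376 28.863
5 0.773 0.733 32.250
final: 32.250 2.769

Arc 1: start y=6.480, vy=7.160 → t=2.091, apex=9.093, x_land=9.160, impact vy=-13.357
  bounce: vy ← 0.73·13.357 = 9.750
Arc 2: start y=0.000, vy=9.750 → t=1.988, apex=4.846, x_land=17.867, impact vy=-9.750
  bounce: vy ← 0.73·9.750 = 7.118
Arc 3: start y=0.000, vy=7.118 → t=1.451, apex=2.582, x_land=24.223, impact vy=-7.118
  bounce: vy ← 0.73·7.118 = 5.196
Arc 4: start y=0.000, vy=5.196 → t=1.059, apex=1.376, x_land=28.863, impact vy=-5.196
  bounce: vy ← 0.73·5.196 = 3.793
Arc 5: start y=0.000, vy=3.793 → t=0.773, apex=0.733, x_land=32.250, impact vy=-3.793
  bounce: vy ← 0.73·3.793 = 2.769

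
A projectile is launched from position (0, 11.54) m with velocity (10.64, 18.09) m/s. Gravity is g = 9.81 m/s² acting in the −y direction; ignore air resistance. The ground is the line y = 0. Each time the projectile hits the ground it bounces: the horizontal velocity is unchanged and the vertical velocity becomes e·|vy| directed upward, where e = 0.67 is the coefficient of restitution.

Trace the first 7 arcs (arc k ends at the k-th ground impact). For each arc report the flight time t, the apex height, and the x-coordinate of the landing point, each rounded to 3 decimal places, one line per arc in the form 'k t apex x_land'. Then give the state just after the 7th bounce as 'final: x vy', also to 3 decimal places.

1 4.243 28.219 45.141
2 3.214 12.668 79.339
3 2.153 5.687 102.252
4 1.443 2.553 117.603
5 0.967 1.146 127.889
6 0.648 0.514 134.780
7 0.434 0.231 139.397
final: 139.397 1.426

Arc 1: start y=11.540, vy=18.090 → t=4.243, apex=28.219, x_land=45.141, impact vy=-23.530
  bounce: vy ← 0.67·23.530 = 15.765
Arc 2: start y=0.000, vy=15.765 → t=3.214, apex=12.668, x_land=79.339, impact vy=-15.765
  bounce: vy ← 0.67·15.765 = 10.563
Arc 3: start y=0.000, vy=10.563 → t=2.153, apex=5.687, x_land=102.252, impact vy=-10.563
  bounce: vy ← 0.67·10.563 = 7.077
Arc 4: start y=0.000, vy=7.077 → t=1.443, apex=2.553, x_land=117.603, impact vy=-7.077
  bounce: vy ← 0.67·7.077 = 4.742
Arc 5: start y=0.000, vy=4.742 → t=0.967, apex=1.146, x_land=127.889, impact vy=-4.742
  bounce: vy ← 0.67·4.742 = 3.177
Arc 6: start y=0.000, vy=3.177 → t=0.648, apex=0.514, x_land=134.780, impact vy=-3.177
  bounce: vy ← 0.67·3.177 = 2.128
Arc 7: start y=0.000, vy=2.128 → t=0.434, apex=0.231, x_land=139.397, impact vy=-2.128
  bounce: vy ← 0.67·2.128 = 1.426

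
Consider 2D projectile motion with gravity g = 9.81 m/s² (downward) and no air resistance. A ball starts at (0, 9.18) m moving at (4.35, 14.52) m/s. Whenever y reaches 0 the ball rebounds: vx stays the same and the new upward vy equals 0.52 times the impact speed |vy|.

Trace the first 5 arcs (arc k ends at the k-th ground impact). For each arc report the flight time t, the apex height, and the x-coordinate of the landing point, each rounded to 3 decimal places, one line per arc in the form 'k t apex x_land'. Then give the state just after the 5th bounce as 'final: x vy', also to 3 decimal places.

Arc 1: start y=9.180, vy=14.520 → t=3.496, apex=19.926, x_land=15.206, impact vy=-19.772
  bounce: vy ← 0.52·19.772 = 10.282
Arc 2: start y=0.000, vy=10.282 → t=2.096, apex=5.388, x_land=24.324, impact vy=-10.282
  bounce: vy ← 0.52·10.282 = 5.346
Arc 3: start y=0.000, vy=5.346 → t=1.090, apex=1.457, x_land=29.066, impact vy=-5.346
  bounce: vy ← 0.52·5.346 = 2.780
Arc 4: start y=0.000, vy=2.780 → t=0.567, apex=0.394, x_land=31.531, impact vy=-2.780
  bounce: vy ← 0.52·2.780 = 1.446
Arc 5: start y=0.000, vy=1.446 → t=0.295, apex=0.107, x_land=32.813, impact vy=-1.446
  bounce: vy ← 0.52·1.446 = 0.752

1 3.496 19.926 15.206
2 2.096 5.388 24.324
3 1.090 1.457 29.066
4 0.567 0.394 31.531
5 0.295 0.107 32.813
final: 32.813 0.752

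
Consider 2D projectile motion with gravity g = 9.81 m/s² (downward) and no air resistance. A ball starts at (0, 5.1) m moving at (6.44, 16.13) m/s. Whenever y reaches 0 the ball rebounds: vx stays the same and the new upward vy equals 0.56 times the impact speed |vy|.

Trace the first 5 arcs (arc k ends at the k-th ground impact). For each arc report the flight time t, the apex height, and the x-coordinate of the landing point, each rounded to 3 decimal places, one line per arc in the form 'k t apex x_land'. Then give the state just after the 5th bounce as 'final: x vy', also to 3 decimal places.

1 3.579 18.361 23.049
2 2.167 5.758 37.004
3 1.213 1.806 44.819
4 0.680 0.566 49.195
5 0.381 0.178 51.646
final: 51.646 1.045

Arc 1: start y=5.100, vy=16.130 → t=3.579, apex=18.361, x_land=23.049, impact vy=-18.980
  bounce: vy ← 0.56·18.980 = 10.629
Arc 2: start y=0.000, vy=10.629 → t=2.167, apex=5.758, x_land=37.004, impact vy=-10.629
  bounce: vy ← 0.56·10.629 = 5.952
Arc 3: start y=0.000, vy=5.952 → t=1.213, apex=1.806, x_land=44.819, impact vy=-5.952
  bounce: vy ← 0.56·5.952 = 3.333
Arc 4: start y=0.000, vy=3.333 → t=0.680, apex=0.566, x_land=49.195, impact vy=-3.333
  bounce: vy ← 0.56·3.333 = 1.867
Arc 5: start y=0.000, vy=1.867 → t=0.381, apex=0.178, x_land=51.646, impact vy=-1.867
  bounce: vy ← 0.56·1.867 = 1.045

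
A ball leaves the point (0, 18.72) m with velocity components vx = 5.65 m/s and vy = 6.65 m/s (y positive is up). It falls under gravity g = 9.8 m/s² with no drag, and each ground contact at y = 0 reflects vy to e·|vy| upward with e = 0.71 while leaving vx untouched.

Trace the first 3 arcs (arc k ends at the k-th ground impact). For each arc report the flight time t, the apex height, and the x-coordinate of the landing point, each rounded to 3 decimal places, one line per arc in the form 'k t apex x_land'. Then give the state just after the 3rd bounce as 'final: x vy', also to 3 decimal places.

Arc 1: start y=18.720, vy=6.650 → t=2.748, apex=20.976, x_land=15.524, impact vy=-20.276
  bounce: vy ← 0.71·20.276 = 14.396
Arc 2: start y=0.000, vy=14.396 → t=2.938, apex=10.574, x_land=32.124, impact vy=-14.396
  bounce: vy ← 0.71·14.396 = 10.221
Arc 3: start y=0.000, vy=10.221 → t=2.086, apex=5.330, x_land=43.910, impact vy=-10.221
  bounce: vy ← 0.71·10.221 = 7.257

1 2.748 20.976 15.524
2 2.938 10.574 32.124
3 2.086 5.330 43.910
final: 43.910 7.257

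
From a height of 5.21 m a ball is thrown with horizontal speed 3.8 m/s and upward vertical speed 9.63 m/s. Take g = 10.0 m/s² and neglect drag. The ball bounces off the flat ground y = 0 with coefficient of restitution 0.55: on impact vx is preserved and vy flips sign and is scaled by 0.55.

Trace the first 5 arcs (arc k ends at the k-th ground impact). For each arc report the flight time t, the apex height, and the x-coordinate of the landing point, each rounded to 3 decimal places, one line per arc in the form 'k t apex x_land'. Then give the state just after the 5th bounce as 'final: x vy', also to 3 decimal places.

Arc 1: start y=5.210, vy=9.630 → t=2.366, apex=9.847, x_land=8.992, impact vy=-14.033
  bounce: vy ← 0.55·14.033 = 7.718
Arc 2: start y=0.000, vy=7.718 → t=1.544, apex=2.979, x_land=14.858, impact vy=-7.718
  bounce: vy ← 0.55·7.718 = 4.245
Arc 3: start y=0.000, vy=4.245 → t=0.849, apex=0.901, x_land=18.084, impact vy=-4.245
  bounce: vy ← 0.55·4.245 = 2.335
Arc 4: start y=0.000, vy=2.335 → t=0.467, apex=0.273, x_land=19.859, impact vy=-2.335
  bounce: vy ← 0.55·2.335 = 1.284
Arc 5: start y=0.000, vy=1.284 → t=0.257, apex=0.082, x_land=20.835, impact vy=-1.284
  bounce: vy ← 0.55·1.284 = 0.706

1 2.366 9.847 8.992
2 1.544 2.979 14.858
3 0.849 0.901 18.084
4 0.467 0.273 19.859
5 0.257 0.082 20.835
final: 20.835 0.706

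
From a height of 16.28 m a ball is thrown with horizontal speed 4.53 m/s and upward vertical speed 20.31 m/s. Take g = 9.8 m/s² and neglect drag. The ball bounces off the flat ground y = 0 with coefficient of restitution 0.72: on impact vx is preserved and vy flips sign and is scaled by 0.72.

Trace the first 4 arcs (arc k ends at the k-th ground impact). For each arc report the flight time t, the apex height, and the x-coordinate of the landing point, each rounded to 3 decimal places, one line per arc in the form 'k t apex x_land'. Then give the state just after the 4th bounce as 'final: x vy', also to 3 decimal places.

Arc 1: start y=16.280, vy=20.310 → t=4.832, apex=37.326, x_land=21.891, impact vy=-27.048
  bounce: vy ← 0.72·27.048 = 19.474
Arc 2: start y=0.000, vy=19.474 → t=3.974, apex=19.350, x_land=39.895, impact vy=-19.474
  bounce: vy ← 0.72·19.474 = 14.022
Arc 3: start y=0.000, vy=14.022 → t=2.862, apex=10.031, x_land=52.858, impact vy=-14.022
  bounce: vy ← 0.72·14.022 = 10.096
Arc 4: start y=0.000, vy=10.096 → t=2.060, apex=5.200, x_land=62.191, impact vy=-10.096
  bounce: vy ← 0.72·10.096 = 7.269

1 4.832 37.326 21.891
2 3.974 19.350 39.895
3 2.862 10.031 52.858
4 2.060 5.200 62.191
final: 62.191 7.269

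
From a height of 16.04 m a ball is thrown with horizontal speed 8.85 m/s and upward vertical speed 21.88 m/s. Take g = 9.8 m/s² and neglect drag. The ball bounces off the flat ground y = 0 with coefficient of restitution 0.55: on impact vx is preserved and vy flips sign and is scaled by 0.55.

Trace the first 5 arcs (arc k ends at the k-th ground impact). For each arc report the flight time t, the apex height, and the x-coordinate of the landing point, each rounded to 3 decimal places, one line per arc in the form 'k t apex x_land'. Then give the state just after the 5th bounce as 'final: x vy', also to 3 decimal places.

1 5.106 40.465 45.191
2 3.161 12.241 73.167
3 1.739 3.703 88.553
4 0.956 1.120 97.016
5 0.526 0.339 101.670
final: 101.670 1.417

Arc 1: start y=16.040, vy=21.880 → t=5.106, apex=40.465, x_land=45.191, impact vy=-28.162
  bounce: vy ← 0.55·28.162 = 15.489
Arc 2: start y=0.000, vy=15.489 → t=3.161, apex=12.241, x_land=73.167, impact vy=-15.489
  bounce: vy ← 0.55·15.489 = 8.519
Arc 3: start y=0.000, vy=8.519 → t=1.739, apex=3.703, x_land=88.553, impact vy=-8.519
  bounce: vy ← 0.55·8.519 = 4.686
Arc 4: start y=0.000, vy=4.686 → t=0.956, apex=1.120, x_land=97.016, impact vy=-4.686
  bounce: vy ← 0.55·4.686 = 2.577
Arc 5: start y=0.000, vy=2.577 → t=0.526, apex=0.339, x_land=101.670, impact vy=-2.577
  bounce: vy ← 0.55·2.577 = 1.417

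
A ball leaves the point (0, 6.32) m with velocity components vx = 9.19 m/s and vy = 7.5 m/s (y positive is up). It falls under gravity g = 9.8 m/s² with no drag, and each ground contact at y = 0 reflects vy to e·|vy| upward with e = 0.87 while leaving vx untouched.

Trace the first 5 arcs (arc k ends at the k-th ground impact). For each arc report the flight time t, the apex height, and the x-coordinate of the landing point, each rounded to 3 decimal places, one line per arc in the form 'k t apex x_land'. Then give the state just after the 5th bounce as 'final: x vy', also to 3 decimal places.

Arc 1: start y=6.320, vy=7.500 → t=2.135, apex=9.190, x_land=19.619, impact vy=-13.421
  bounce: vy ← 0.87·13.421 = 11.676
Arc 2: start y=0.000, vy=11.676 → t=2.383, apex=6.956, x_land=41.518, impact vy=-11.676
  bounce: vy ← 0.87·11.676 = 10.158
Arc 3: start y=0.000, vy=10.158 → t=2.073, apex=5.265, x_land=60.570, impact vy=-10.158
  bounce: vy ← 0.87·10.158 = 8.838
Arc 4: start y=0.000, vy=8.838 → t=1.804, apex=3.985, x_land=77.145, impact vy=-8.838
  bounce: vy ← 0.87·8.838 = 7.689
Arc 5: start y=0.000, vy=7.689 → t=1.569, apex=3.016, x_land=91.565, impact vy=-7.689
  bounce: vy ← 0.87·7.689 = 6.689

1 2.135 9.190 19.619
2 2.383 6.956 41.518
3 2.073 5.265 60.570
4 1.804 3.985 77.145
5 1.569 3.016 91.565
final: 91.565 6.689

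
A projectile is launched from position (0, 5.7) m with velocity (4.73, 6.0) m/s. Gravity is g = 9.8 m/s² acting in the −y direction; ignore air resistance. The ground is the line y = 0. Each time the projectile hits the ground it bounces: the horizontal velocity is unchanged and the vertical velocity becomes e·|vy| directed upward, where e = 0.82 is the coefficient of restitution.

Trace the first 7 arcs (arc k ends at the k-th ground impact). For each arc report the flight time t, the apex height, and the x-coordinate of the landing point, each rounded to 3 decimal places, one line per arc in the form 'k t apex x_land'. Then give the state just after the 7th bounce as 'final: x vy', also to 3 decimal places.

1 1.852 7.537 8.762
2 2.034 5.068 18.383
3 1.668 3.408 26.271
4 1.368 2.291 32.740
5 1.121 1.541 38.045
6 0.920 1.036 42.394
7 0.754 0.697 45.961
final: 45.961 3.030

Arc 1: start y=5.700, vy=6.000 → t=1.852, apex=7.537, x_land=8.762, impact vy=-12.154
  bounce: vy ← 0.82·12.154 = 9.966
Arc 2: start y=0.000, vy=9.966 → t=2.034, apex=5.068, x_land=18.383, impact vy=-9.966
  bounce: vy ← 0.82·9.966 = 8.172
Arc 3: start y=0.000, vy=8.172 → t=1.668, apex=3.408, x_land=26.271, impact vy=-8.172
  bounce: vy ← 0.82·8.172 = 6.701
Arc 4: start y=0.000, vy=6.701 → t=1.368, apex=2.291, x_land=32.740, impact vy=-6.701
  bounce: vy ← 0.82·6.701 = 5.495
Arc 5: start y=0.000, vy=5.495 → t=1.121, apex=1.541, x_land=38.045, impact vy=-5.495
  bounce: vy ← 0.82·5.495 = 4.506
Arc 6: start y=0.000, vy=4.506 → t=0.920, apex=1.036, x_land=42.394, impact vy=-4.506
  bounce: vy ← 0.82·4.506 = 3.695
Arc 7: start y=0.000, vy=3.695 → t=0.754, apex=0.697, x_land=45.961, impact vy=-3.695
  bounce: vy ← 0.82·3.695 = 3.030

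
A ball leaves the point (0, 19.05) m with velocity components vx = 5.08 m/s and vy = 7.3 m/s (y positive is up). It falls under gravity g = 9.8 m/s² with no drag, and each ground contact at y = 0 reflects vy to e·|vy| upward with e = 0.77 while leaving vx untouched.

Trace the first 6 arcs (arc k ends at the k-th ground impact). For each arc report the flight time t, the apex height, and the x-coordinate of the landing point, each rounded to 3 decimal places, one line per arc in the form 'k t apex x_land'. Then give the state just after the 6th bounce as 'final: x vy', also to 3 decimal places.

Arc 1: start y=19.050, vy=7.300 → t=2.853, apex=21.769, x_land=14.491, impact vy=-20.656
  bounce: vy ← 0.77·20.656 = 15.905
Arc 2: start y=0.000, vy=15.905 → t=3.246, apex=12.907, x_land=30.981, impact vy=-15.905
  bounce: vy ← 0.77·15.905 = 12.247
Arc 3: start y=0.000, vy=12.247 → t=2.499, apex=7.652, x_land=43.678, impact vy=-12.247
  bounce: vy ← 0.77·12.247 = 9.430
Arc 4: start y=0.000, vy=9.430 → t=1.925, apex=4.537, x_land=53.454, impact vy=-9.430
  bounce: vy ← 0.77·9.430 = 7.261
Arc 5: start y=0.000, vy=7.261 → t=1.482, apex=2.690, x_land=60.982, impact vy=-7.261
  bounce: vy ← 0.77·7.261 = 5.591
Arc 6: start y=0.000, vy=5.591 → t=1.141, apex=1.595, x_land=66.779, impact vy=-5.591
  bounce: vy ← 0.77·5.591 = 4.305

1 2.853 21.769 14.491
2 3.246 12.907 30.981
3 2.499 7.652 43.678
4 1.925 4.537 53.454
5 1.482 2.690 60.982
6 1.141 1.595 66.779
final: 66.779 4.305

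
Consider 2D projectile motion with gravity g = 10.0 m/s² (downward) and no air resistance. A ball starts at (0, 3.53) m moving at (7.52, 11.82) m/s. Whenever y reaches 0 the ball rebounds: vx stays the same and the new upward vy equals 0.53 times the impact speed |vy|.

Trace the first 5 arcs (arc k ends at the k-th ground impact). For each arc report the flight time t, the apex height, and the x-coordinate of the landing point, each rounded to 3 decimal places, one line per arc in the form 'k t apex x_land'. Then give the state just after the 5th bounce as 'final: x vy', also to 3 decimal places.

1 2.632 10.516 19.794
2 1.537 2.954 31.354
3 0.815 0.830 37.481
4 0.432 0.233 40.728
5 0.229 0.065 42.449
final: 42.449 0.606

Arc 1: start y=3.530, vy=11.820 → t=2.632, apex=10.516, x_land=19.794, impact vy=-14.502
  bounce: vy ← 0.53·14.502 = 7.686
Arc 2: start y=0.000, vy=7.686 → t=1.537, apex=2.954, x_land=31.354, impact vy=-7.686
  bounce: vy ← 0.53·7.686 = 4.074
Arc 3: start y=0.000, vy=4.074 → t=0.815, apex=0.830, x_land=37.481, impact vy=-4.074
  bounce: vy ← 0.53·4.074 = 2.159
Arc 4: start y=0.000, vy=2.159 → t=0.432, apex=0.233, x_land=40.728, impact vy=-2.159
  bounce: vy ← 0.53·2.159 = 1.144
Arc 5: start y=0.000, vy=1.144 → t=0.229, apex=0.065, x_land=42.449, impact vy=-1.144
  bounce: vy ← 0.53·1.144 = 0.606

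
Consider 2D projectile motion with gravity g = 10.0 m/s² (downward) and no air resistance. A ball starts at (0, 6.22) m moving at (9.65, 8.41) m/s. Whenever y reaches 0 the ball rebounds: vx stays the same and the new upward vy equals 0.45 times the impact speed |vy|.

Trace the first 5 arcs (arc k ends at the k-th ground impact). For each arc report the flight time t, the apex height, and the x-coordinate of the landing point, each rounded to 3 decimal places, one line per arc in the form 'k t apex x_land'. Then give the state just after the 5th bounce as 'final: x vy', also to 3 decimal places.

Arc 1: start y=6.220, vy=8.410 → t=2.238, apex=9.756, x_land=21.596, impact vy=-13.969
  bounce: vy ← 0.45·13.969 = 6.286
Arc 2: start y=0.000, vy=6.286 → t=1.257, apex=1.976, x_land=33.727, impact vy=-6.286
  bounce: vy ← 0.45·6.286 = 2.829
Arc 3: start y=0.000, vy=2.829 → t=0.566, apex=0.400, x_land=39.187, impact vy=-2.829
  bounce: vy ← 0.45·2.829 = 1.273
Arc 4: start y=0.000, vy=1.273 → t=0.255, apex=0.081, x_land=41.644, impact vy=-1.273
  bounce: vy ← 0.45·1.273 = 0.573
Arc 5: start y=0.000, vy=0.573 → t=0.115, apex=0.016, x_land=42.749, impact vy=-0.573
  bounce: vy ← 0.45·0.573 = 0.258

1 2.238 9.756 21.596
2 1.257 1.976 33.727
3 0.566 0.400 39.187
4 0.255 0.081 41.644
5 0.115 0.016 42.749
final: 42.749 0.258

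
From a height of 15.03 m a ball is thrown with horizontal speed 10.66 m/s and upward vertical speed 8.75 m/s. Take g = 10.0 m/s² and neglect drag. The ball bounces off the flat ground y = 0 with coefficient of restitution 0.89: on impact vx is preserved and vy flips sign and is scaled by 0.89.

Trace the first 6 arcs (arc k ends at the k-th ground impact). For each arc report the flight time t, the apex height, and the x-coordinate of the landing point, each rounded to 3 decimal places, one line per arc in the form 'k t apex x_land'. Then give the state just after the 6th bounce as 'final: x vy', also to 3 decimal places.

1 2.817 18.858 30.030
2 3.457 14.938 66.880
3 3.077 11.832 99.677
4 2.738 9.372 128.866
5 2.437 7.424 154.845
6 2.169 5.880 177.965
final: 177.965 9.652

Arc 1: start y=15.030, vy=8.750 → t=2.817, apex=18.858, x_land=30.030, impact vy=-19.421
  bounce: vy ← 0.89·19.421 = 17.284
Arc 2: start y=0.000, vy=17.284 → t=3.457, apex=14.938, x_land=66.880, impact vy=-17.284
  bounce: vy ← 0.89·17.284 = 15.383
Arc 3: start y=0.000, vy=15.383 → t=3.077, apex=11.832, x_land=99.677, impact vy=-15.383
  bounce: vy ← 0.89·15.383 = 13.691
Arc 4: start y=0.000, vy=13.691 → t=2.738, apex=9.372, x_land=128.866, impact vy=-13.691
  bounce: vy ← 0.89·13.691 = 12.185
Arc 5: start y=0.000, vy=12.185 → t=2.437, apex=7.424, x_land=154.845, impact vy=-12.185
  bounce: vy ← 0.89·12.185 = 10.845
Arc 6: start y=0.000, vy=10.845 → t=2.169, apex=5.880, x_land=177.965, impact vy=-10.845
  bounce: vy ← 0.89·10.845 = 9.652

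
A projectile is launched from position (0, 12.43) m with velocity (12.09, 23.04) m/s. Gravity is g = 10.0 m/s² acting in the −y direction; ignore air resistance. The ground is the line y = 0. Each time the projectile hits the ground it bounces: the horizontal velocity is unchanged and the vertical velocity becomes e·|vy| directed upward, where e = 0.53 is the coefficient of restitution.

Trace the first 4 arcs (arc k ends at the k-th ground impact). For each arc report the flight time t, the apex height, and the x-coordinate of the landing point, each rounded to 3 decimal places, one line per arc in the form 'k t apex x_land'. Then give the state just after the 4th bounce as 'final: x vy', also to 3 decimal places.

Arc 1: start y=12.430, vy=23.040 → t=5.096, apex=38.972, x_land=61.609, impact vy=-27.918
  bounce: vy ← 0.53·27.918 = 14.797
Arc 2: start y=0.000, vy=14.797 → t=2.959, apex=10.947, x_land=97.387, impact vy=-14.797
  bounce: vy ← 0.53·14.797 = 7.842
Arc 3: start y=0.000, vy=7.842 → t=1.568, apex=3.075, x_land=116.350, impact vy=-7.842
  bounce: vy ← 0.53·7.842 = 4.156
Arc 4: start y=0.000, vy=4.156 → t=0.831, apex=0.864, x_land=126.400, impact vy=-4.156
  bounce: vy ← 0.53·4.156 = 2.203

1 5.096 38.972 61.609
2 2.959 10.947 97.387
3 1.568 3.075 116.350
4 0.831 0.864 126.400
final: 126.400 2.203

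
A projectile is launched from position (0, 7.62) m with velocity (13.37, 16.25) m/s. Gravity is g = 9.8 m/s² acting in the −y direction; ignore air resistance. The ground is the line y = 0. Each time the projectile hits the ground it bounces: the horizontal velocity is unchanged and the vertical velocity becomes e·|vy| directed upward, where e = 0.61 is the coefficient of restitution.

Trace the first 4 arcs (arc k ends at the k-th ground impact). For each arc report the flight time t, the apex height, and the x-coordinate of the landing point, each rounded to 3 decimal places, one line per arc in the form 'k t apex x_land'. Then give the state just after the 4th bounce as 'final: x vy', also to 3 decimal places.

Arc 1: start y=7.620, vy=16.250 → t=3.733, apex=21.093, x_land=49.909, impact vy=-20.333
  bounce: vy ← 0.61·20.333 = 12.403
Arc 2: start y=0.000, vy=12.403 → t=2.531, apex=7.849, x_land=83.751, impact vy=-12.403
  bounce: vy ← 0.61·12.403 = 7.566
Arc 3: start y=0.000, vy=7.566 → t=1.544, apex=2.920, x_land=104.395, impact vy=-7.566
  bounce: vy ← 0.61·7.566 = 4.615
Arc 4: start y=0.000, vy=4.615 → t=0.942, apex=1.087, x_land=116.988, impact vy=-4.615
  bounce: vy ← 0.61·4.615 = 2.815

1 3.733 21.093 49.909
2 2.531 7.849 83.751
3 1.544 2.920 104.395
4 0.942 1.087 116.988
final: 116.988 2.815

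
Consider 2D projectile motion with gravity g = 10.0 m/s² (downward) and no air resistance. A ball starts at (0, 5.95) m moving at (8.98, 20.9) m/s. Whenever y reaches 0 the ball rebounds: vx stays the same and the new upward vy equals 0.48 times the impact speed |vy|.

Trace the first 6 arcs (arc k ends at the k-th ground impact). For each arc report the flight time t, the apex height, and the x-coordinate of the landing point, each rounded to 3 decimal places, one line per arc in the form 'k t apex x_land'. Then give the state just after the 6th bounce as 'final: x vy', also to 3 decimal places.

1 4.448 27.790 39.939
2 2.263 6.403 60.263
3 1.086 1.475 70.019
4 0.521 0.340 74.701
5 0.250 0.078 76.949
6 0.120 0.018 78.028
final: 78.028 0.288

Arc 1: start y=5.950, vy=20.900 → t=4.448, apex=27.790, x_land=39.939, impact vy=-23.576
  bounce: vy ← 0.48·23.576 = 11.316
Arc 2: start y=0.000, vy=11.316 → t=2.263, apex=6.403, x_land=60.263, impact vy=-11.316
  bounce: vy ← 0.48·11.316 = 5.432
Arc 3: start y=0.000, vy=5.432 → t=1.086, apex=1.475, x_land=70.019, impact vy=-5.432
  bounce: vy ← 0.48·5.432 = 2.607
Arc 4: start y=0.000, vy=2.607 → t=0.521, apex=0.340, x_land=74.701, impact vy=-2.607
  bounce: vy ← 0.48·2.607 = 1.251
Arc 5: start y=0.000, vy=1.251 → t=0.250, apex=0.078, x_land=76.949, impact vy=-1.251
  bounce: vy ← 0.48·1.251 = 0.601
Arc 6: start y=0.000, vy=0.601 → t=0.120, apex=0.018, x_land=78.028, impact vy=-0.601
  bounce: vy ← 0.48·0.601 = 0.288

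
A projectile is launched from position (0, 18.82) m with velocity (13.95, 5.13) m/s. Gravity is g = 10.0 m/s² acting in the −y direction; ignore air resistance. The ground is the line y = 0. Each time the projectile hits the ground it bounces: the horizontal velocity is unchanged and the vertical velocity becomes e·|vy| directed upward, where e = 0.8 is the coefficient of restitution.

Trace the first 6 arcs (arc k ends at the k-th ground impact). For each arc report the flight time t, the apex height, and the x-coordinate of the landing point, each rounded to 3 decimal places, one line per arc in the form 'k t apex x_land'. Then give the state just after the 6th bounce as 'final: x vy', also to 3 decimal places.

1 2.520 20.136 35.151
2 3.211 12.887 79.942
3 2.569 8.248 115.775
4 2.055 5.278 144.442
5 1.644 3.378 167.375
6 1.315 2.162 185.722
final: 185.722 5.261

Arc 1: start y=18.820, vy=5.130 → t=2.520, apex=20.136, x_land=35.151, impact vy=-20.068
  bounce: vy ← 0.8·20.068 = 16.054
Arc 2: start y=0.000, vy=16.054 → t=3.211, apex=12.887, x_land=79.942, impact vy=-16.054
  bounce: vy ← 0.8·16.054 = 12.843
Arc 3: start y=0.000, vy=12.843 → t=2.569, apex=8.248, x_land=115.775, impact vy=-12.843
  bounce: vy ← 0.8·12.843 = 10.275
Arc 4: start y=0.000, vy=10.275 → t=2.055, apex=5.278, x_land=144.442, impact vy=-10.275
  bounce: vy ← 0.8·10.275 = 8.220
Arc 5: start y=0.000, vy=8.220 → t=1.644, apex=3.378, x_land=167.375, impact vy=-8.220
  bounce: vy ← 0.8·8.220 = 6.576
Arc 6: start y=0.000, vy=6.576 → t=1.315, apex=2.162, x_land=185.722, impact vy=-6.576
  bounce: vy ← 0.8·6.576 = 5.261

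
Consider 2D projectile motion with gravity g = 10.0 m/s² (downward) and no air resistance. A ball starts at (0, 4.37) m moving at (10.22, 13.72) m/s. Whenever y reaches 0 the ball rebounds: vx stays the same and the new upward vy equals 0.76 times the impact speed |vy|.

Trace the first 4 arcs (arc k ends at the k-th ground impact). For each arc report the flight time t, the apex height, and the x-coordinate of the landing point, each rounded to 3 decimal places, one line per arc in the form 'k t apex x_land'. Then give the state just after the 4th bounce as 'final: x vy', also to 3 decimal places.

1 3.032 13.782 30.989
2 2.524 7.960 56.780
3 1.918 4.598 76.381
4 1.458 2.656 91.278
final: 91.278 5.539

Arc 1: start y=4.370, vy=13.720 → t=3.032, apex=13.782, x_land=30.989, impact vy=-16.602
  bounce: vy ← 0.76·16.602 = 12.618
Arc 2: start y=0.000, vy=12.618 → t=2.524, apex=7.960, x_land=56.780, impact vy=-12.618
  bounce: vy ← 0.76·12.618 = 9.590
Arc 3: start y=0.000, vy=9.590 → t=1.918, apex=4.598, x_land=76.381, impact vy=-9.590
  bounce: vy ← 0.76·9.590 = 7.288
Arc 4: start y=0.000, vy=7.288 → t=1.458, apex=2.656, x_land=91.278, impact vy=-7.288
  bounce: vy ← 0.76·7.288 = 5.539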